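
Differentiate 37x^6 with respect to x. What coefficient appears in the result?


We apply the power rule: d/dx [ax^n] = a*n * x^(n-1)
d/dx [37x^6]
= 37 * 6 * x^(6-1)
= 222x^5
The coefficient is 222

222


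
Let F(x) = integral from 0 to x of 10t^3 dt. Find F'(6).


By the Fundamental Theorem of Calculus (Part 1):
If F(x) = integral from 0 to x of f(t) dt, then F'(x) = f(x)
Here f(t) = 10t^3
So F'(x) = 10x^3
Evaluate at x = 6:
F'(6) = 10 * 6^3
= 10 * 216
= 2160

2160


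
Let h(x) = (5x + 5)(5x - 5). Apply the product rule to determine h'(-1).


Let u(x) = 5x + 5 and v(x) = 5x - 5
u'(x) = 5
v'(x) = 5
Product rule: h'(x) = u'(x)*v(x) + u(x)*v'(x)
= 5 * (5x - 5) + (5x + 5) * 5
At x = -1:
u(-1) = 5 * (-1) + 5 = 0
v(-1) = 5 * (-1) - 5 = -10
h'(-1) = 5 * (-10) + 0 * 5
= -50 + 0
= -50

-50


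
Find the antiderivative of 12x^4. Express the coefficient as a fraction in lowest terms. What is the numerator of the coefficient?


Apply the power rule for integration:
integral of ax^n dx = a/(n+1) * x^(n+1) + C
integral of 12x^4 dx
= 12/5 * x^5 + C
The coefficient in lowest terms is 12/5, and its numerator is 12

12


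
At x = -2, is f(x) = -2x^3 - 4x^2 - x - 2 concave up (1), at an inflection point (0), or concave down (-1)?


Concavity is determined by the sign of f''(x).
f(x) = -2x^3 - 4x^2 - x - 2
f'(x) = -6x^2 - 8x - 1
f''(x) = -12x - 8
f''(-2) = -12 * (-2) - 8
= 24 - 8
= 16
Since f''(-2) > 0, the function is concave up (1)

1


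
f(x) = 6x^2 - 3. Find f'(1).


Differentiate term by term using power and sum rules:
f(x) = 6x^2 - 3
f'(x) = 12x
Substitute x = 1:
f'(1) = 12 * 1 + 0
= 12 + 0
= 12

12


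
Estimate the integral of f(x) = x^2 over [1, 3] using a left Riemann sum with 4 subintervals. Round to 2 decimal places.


Left Riemann sum uses left endpoints of each subinterval.
Interval: [1, 3], n = 4
dx = (3 - 1) / 4 = 1/2
Left endpoints: [1, 3/2, 2, 5/2]
f values: [1, 9/4, 4, 25/4]
Sum = dx * (sum of f values)
= 1/2 * 27/2
= 27/4 = 6.75

6.75


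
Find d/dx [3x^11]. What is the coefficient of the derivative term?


We apply the power rule: d/dx [ax^n] = a*n * x^(n-1)
d/dx [3x^11]
= 3 * 11 * x^(11-1)
= 33x^10
The coefficient is 33

33


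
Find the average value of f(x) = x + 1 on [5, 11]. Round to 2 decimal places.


Average value = 1/(b-a) * integral from a to b of f(x) dx
First compute the integral of x + 1:
F(x) = (1/2)x^2 + x
F(11) = 1/2 * 121 + 1 * 11 = 143/2
F(5) = 1/2 * 25 + 1 * 5 = 35/2
Integral = 143/2 - 35/2 = 54
Average = 54 / (11 - 5) = 54 / 6
= 9 = 9.00

9.00


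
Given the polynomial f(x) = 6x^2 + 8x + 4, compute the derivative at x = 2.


Differentiate term by term using power and sum rules:
f(x) = 6x^2 + 8x + 4
f'(x) = 12x + 8
Substitute x = 2:
f'(2) = 12 * 2 + 8
= 24 + 8
= 32

32


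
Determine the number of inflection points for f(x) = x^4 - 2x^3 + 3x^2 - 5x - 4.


Inflection points occur where f''(x) = 0 and concavity changes.
f(x) = x^4 - 2x^3 + 3x^2 - 5x - 4
f'(x) = 4x^3 - 6x^2 + 6x - 5
f''(x) = 12x^2 - 12x + 6
This is a quadratic in x. Use the discriminant to count real roots.
Discriminant = (-12)^2 - 4 * 12 * 6
= 144 - 288
= -144
Since discriminant < 0, f''(x) = 0 has no real solutions.
Number of inflection points: 0

0


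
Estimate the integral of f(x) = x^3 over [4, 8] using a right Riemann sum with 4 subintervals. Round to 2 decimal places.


Right Riemann sum uses right endpoints of each subinterval.
Interval: [4, 8], n = 4
dx = (8 - 4) / 4 = 1
Right endpoints: [5, 6, 7, 8]
f values: [125, 216, 343, 512]
Sum = dx * (sum of f values)
= 1 * 1196
= 1196 = 1196.00

1196.00


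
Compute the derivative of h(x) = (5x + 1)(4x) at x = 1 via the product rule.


Let u(x) = 5x + 1 and v(x) = 4x
u'(x) = 5
v'(x) = 4
Product rule: h'(x) = u'(x)*v(x) + u(x)*v'(x)
= 5 * (4x) + (5x + 1) * 4
At x = 1:
u(1) = 5 * 1 + 1 = 6
v(1) = 4 * 1 + 0 = 4
h'(1) = 5 * 4 + 6 * 4
= 20 + 24
= 44

44


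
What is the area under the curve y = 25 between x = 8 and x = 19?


The area under a constant function y = 25 is a rectangle.
Width = 19 - 8 = 11
Height = 25
Area = width * height
= 11 * 25
= 275

275


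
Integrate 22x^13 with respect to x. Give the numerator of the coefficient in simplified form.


Apply the power rule for integration:
integral of ax^n dx = a/(n+1) * x^(n+1) + C
integral of 22x^13 dx
= 22/14 * x^14 + C
= 11/7 * x^14 + C
The coefficient in lowest terms is 11/7, and its numerator is 11

11


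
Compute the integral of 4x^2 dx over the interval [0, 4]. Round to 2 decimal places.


Find the antiderivative of 4x^2:
F(x) = 4/3 * x^3
Apply the Fundamental Theorem of Calculus:
F(4) - F(0)
= 4/3 * 4^3 - 4/3 * 0^3
= 4/3 * (64 - 0)
= 4/3 * 64
= 256/3 ≈ 85.33

85.33


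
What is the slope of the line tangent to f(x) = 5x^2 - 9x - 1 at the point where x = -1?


The slope of the tangent line equals f'(x) at the point.
f(x) = 5x^2 - 9x - 1
f'(x) = 10x - 9
At x = -1:
f'(-1) = 10 * (-1) - 9
= -10 - 9
= -19

-19


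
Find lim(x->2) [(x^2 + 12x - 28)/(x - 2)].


Direct substitution gives 0/0, so we factor the numerator.
Factor: (x^2 + 12x - 28) = (x - 2)(x + 14)
Cancel the common factor (x - 2):
(x^2 + 12x - 28)/(x - 2) = (x + 14)
Now substitute x = 2:
= (2) - (-14) = 16

16


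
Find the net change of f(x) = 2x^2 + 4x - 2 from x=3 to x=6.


Net change = f(b) - f(a)
f(x) = 2x^2 + 4x - 2
Compute f(6):
f(6) = 2 * 6^2 + 4 * 6 - 2
= 72 + 24 - 2
= 94
Compute f(3):
f(3) = 2 * 3^2 + 4 * 3 - 2
= 18 + 12 - 2
= 28
Net change = 94 - 28 = 66

66


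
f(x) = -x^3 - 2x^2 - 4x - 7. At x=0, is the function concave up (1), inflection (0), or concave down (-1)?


Concavity is determined by the sign of f''(x).
f(x) = -x^3 - 2x^2 - 4x - 7
f'(x) = -3x^2 - 4x - 4
f''(x) = -6x - 4
f''(0) = -6 * 0 - 4
= 0 - 4
= -4
Since f''(0) < 0, the function is concave down (-1)

-1


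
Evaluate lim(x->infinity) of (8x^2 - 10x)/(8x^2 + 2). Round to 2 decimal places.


For limits at infinity with equal-degree polynomials,
we compare leading coefficients.
Numerator leading term: 8x^2
Denominator leading term: 8x^2
Divide both by x^2:
lim = (8 - 10/x) / (8 + 2/x^2)
As x -> infinity, the 1/x and 1/x^2 terms vanish:
= 8/8 = 1 = 1.00

1.00


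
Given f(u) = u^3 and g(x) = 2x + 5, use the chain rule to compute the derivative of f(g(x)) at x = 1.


Using the chain rule: (f(g(x)))' = f'(g(x)) * g'(x)
First, find g(1):
g(1) = 2 * 1 + 5 = 7
Next, f'(u) = 3u^2
And g'(x) = 2
So f'(g(1)) * g'(1)
= 3 * 7^2 * 2
= 3 * 49 * 2
= 294

294


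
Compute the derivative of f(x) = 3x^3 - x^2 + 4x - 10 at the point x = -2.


Differentiate f(x) = 3x^3 - x^2 + 4x - 10 term by term:
f'(x) = 9x^2 - 2x + 4
Substitute x = -2:
f'(-2) = 9 * (-2)^2 - 2 * (-2) + 4
= 36 + 4 + 4
= 44

44


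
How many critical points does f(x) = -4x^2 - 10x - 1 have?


Find where f'(x) = 0:
f'(x) = -8x - 10
Set f'(x) = 0:
-8x - 10 = 0
x = 10 / (-8) = -5/4
This is a linear equation in x, so there is exactly one solution.
Number of critical points: 1

1


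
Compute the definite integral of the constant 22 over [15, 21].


The integral of a constant k over [a, b] equals k * (b - a).
integral from 15 to 21 of 22 dx
= 22 * (21 - 15)
= 22 * 6
= 132

132


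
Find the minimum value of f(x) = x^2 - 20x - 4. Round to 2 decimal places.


For a quadratic f(x) = ax^2 + bx + c with a > 0, the minimum is at the vertex.
Vertex x-coordinate: x = -b/(2a)
x = -(-20) / (2 * 1)
x = 20/2 = 10
Substitute back to find the minimum value:
f(10) = 1 * 10^2 - 20 * 10 - 4
= 100 - 200 - 4
= -104 = -104.00

-104.00


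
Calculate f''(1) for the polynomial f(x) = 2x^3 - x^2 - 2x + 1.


First derivative:
f'(x) = 6x^2 - 2x - 2
Second derivative:
f''(x) = 12x - 2
Substitute x = 1:
f''(1) = 12 * 1 - 2
= 12 - 2
= 10

10


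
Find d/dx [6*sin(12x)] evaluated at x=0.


Apply the chain rule to differentiate 6*sin(12x):
d/dx [6*sin(12x)]
= 6 * cos(12x) * d/dx(12x)
= 6 * 12 * cos(12x)
= 72 * cos(12x)
Evaluate at x = 0:
= 72 * cos(0)
= 72 * 1
= 72

72


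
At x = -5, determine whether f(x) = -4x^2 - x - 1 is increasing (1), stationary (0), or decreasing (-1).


Compute f'(x) to determine behavior:
f'(x) = -8x - 1
f'(-5) = -8 * (-5) - 1
= 40 - 1
= 39
Since f'(-5) > 0, the function is increasing (1)

1


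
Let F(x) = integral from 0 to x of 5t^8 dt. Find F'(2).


By the Fundamental Theorem of Calculus (Part 1):
If F(x) = integral from 0 to x of f(t) dt, then F'(x) = f(x)
Here f(t) = 5t^8
So F'(x) = 5x^8
Evaluate at x = 2:
F'(2) = 5 * 2^8
= 5 * 256
= 1280

1280


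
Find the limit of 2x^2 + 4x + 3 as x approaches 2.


Since polynomials are continuous, we use direct substitution.
lim(x->2) of 2x^2 + 4x + 3
= 2 * 2^2 + 4 * 2 + 3
= 8 + 8 + 3
= 19

19


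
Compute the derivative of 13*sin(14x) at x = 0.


Apply the chain rule to differentiate 13*sin(14x):
d/dx [13*sin(14x)]
= 13 * cos(14x) * d/dx(14x)
= 13 * 14 * cos(14x)
= 182 * cos(14x)
Evaluate at x = 0:
= 182 * cos(0)
= 182 * 1
= 182

182


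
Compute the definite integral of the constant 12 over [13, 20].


The integral of a constant k over [a, b] equals k * (b - a).
integral from 13 to 20 of 12 dx
= 12 * (20 - 13)
= 12 * 7
= 84

84


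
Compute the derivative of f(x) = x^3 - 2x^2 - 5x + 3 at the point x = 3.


Differentiate f(x) = x^3 - 2x^2 - 5x + 3 term by term:
f'(x) = 3x^2 - 4x - 5
Substitute x = 3:
f'(3) = 3 * 3^2 - 4 * 3 - 5
= 27 - 12 - 5
= 10

10


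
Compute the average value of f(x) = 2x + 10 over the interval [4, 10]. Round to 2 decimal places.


Average value = 1/(b-a) * integral from a to b of f(x) dx
First compute the integral of 2x + 10:
F(x) = x^2 + 10x
F(10) = 1 * 100 + 10 * 10 = 200
F(4) = 1 * 16 + 10 * 4 = 56
Integral = 200 - 56 = 144
Average = 144 / (10 - 4) = 144 / 6
= 24 = 24.00

24.00


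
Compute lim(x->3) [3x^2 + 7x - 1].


Since polynomials are continuous, we use direct substitution.
lim(x->3) of 3x^2 + 7x - 1
= 3 * 3^2 + 7 * 3 - 1
= 27 + 21 - 1
= 47

47


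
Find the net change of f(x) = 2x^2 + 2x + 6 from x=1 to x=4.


Net change = f(b) - f(a)
f(x) = 2x^2 + 2x + 6
Compute f(4):
f(4) = 2 * 4^2 + 2 * 4 + 6
= 32 + 8 + 6
= 46
Compute f(1):
f(1) = 2 * 1^2 + 2 * 1 + 6
= 2 + 2 + 6
= 10
Net change = 46 - 10 = 36

36


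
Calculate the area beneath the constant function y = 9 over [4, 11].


The area under a constant function y = 9 is a rectangle.
Width = 11 - 4 = 7
Height = 9
Area = width * height
= 7 * 9
= 63

63


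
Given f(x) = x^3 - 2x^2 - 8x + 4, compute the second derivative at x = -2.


First derivative:
f'(x) = 3x^2 - 4x - 8
Second derivative:
f''(x) = 6x - 4
Substitute x = -2:
f''(-2) = 6 * (-2) - 4
= -12 - 4
= -16

-16


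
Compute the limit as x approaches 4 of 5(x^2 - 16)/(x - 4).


Direct substitution gives 0/0, so we factor the numerator.
Factor: 5(x^2 - 16) = 5 * (x - 4)(x + 4)
Cancel the common factor (x - 4):
5(x^2 - 16)/(x - 4) = 5 * (x + 4)
Now substitute x = 4:
= 5 * (4 + 4) = 40

40


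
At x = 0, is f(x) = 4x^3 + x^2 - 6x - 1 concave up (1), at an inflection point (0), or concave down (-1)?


Concavity is determined by the sign of f''(x).
f(x) = 4x^3 + x^2 - 6x - 1
f'(x) = 12x^2 + 2x - 6
f''(x) = 24x + 2
f''(0) = 24 * 0 + 2
= 0 + 2
= 2
Since f''(0) > 0, the function is concave up (1)

1


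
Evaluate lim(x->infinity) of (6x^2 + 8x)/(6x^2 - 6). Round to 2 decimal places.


For limits at infinity with equal-degree polynomials,
we compare leading coefficients.
Numerator leading term: 6x^2
Denominator leading term: 6x^2
Divide both by x^2:
lim = (6 + 8/x) / (6 - 6/x^2)
As x -> infinity, the 1/x and 1/x^2 terms vanish:
= 6/6 = 1 = 1.00

1.00


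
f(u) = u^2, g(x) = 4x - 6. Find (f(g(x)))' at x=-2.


Using the chain rule: (f(g(x)))' = f'(g(x)) * g'(x)
First, find g(-2):
g(-2) = 4 * (-2) - 6 = -14
Next, f'(u) = 2u
And g'(x) = 4
So f'(g(-2)) * g'(-2)
= 2 * (-14) * 4
= -112

-112


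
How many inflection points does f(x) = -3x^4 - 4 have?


Inflection points occur where f''(x) = 0 and concavity changes.
f(x) = -3x^4 - 4
f'(x) = -12x^3
f''(x) = -36x^2
This is a quadratic in x. Use the discriminant to count real roots.
Discriminant = (0)^2 - 4 * (-36) * 0
= 0 - 0
= 0
Since discriminant = 0, f''(x) = 0 has a single repeated root.
At a repeated root the quadratic f''(x) touches zero but does not change sign, so concavity does not change.
Number of inflection points: 0

0


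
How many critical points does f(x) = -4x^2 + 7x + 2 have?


Find where f'(x) = 0:
f'(x) = -8x + 7
Set f'(x) = 0:
-8x + 7 = 0
x = -7 / (-8) = 7/8
This is a linear equation in x, so there is exactly one solution.
Number of critical points: 1

1


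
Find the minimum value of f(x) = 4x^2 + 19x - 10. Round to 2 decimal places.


For a quadratic f(x) = ax^2 + bx + c with a > 0, the minimum is at the vertex.
Vertex x-coordinate: x = -b/(2a)
x = -(19) / (2 * 4)
x = -19/8
Substitute back to find the minimum value:
f(-19/8) = 4 * (-19/8)^2 + 19 * (-19/8) - 10
= 361/16 - 361/8 - 10
= -521/16 ≈ -32.56

-32.56


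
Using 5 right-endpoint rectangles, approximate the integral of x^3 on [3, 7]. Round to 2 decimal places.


Right Riemann sum uses right endpoints of each subinterval.
Interval: [3, 7], n = 5
dx = (7 - 3) / 5 = 4/5
Right endpoints: [19/5, 23/5, 27/5, 31/5, 7]
f values: [6859/125, 12167/125, 19683/125, 29791/125, 343]
Sum = dx * (sum of f values)
= 4/5 * 891
= 3564/5 = 712.80

712.80


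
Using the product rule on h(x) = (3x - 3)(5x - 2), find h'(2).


Let u(x) = 3x - 3 and v(x) = 5x - 2
u'(x) = 3
v'(x) = 5
Product rule: h'(x) = u'(x)*v(x) + u(x)*v'(x)
= 3 * (5x - 2) + (3x - 3) * 5
At x = 2:
u(2) = 3 * 2 - 3 = 3
v(2) = 5 * 2 - 2 = 8
h'(2) = 3 * 8 + 3 * 5
= 24 + 15
= 39

39


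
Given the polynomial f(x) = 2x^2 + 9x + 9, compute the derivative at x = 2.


Differentiate term by term using power and sum rules:
f(x) = 2x^2 + 9x + 9
f'(x) = 4x + 9
Substitute x = 2:
f'(2) = 4 * 2 + 9
= 8 + 9
= 17

17


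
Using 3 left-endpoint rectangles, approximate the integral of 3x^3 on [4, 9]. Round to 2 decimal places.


Left Riemann sum uses left endpoints of each subinterval.
Interval: [4, 9], n = 3
dx = (9 - 4) / 3 = 5/3
Left endpoints: [4, 17/3, 22/3]
f values: [192, 4913/9, 10648/9]
Sum = dx * (sum of f values)
= 5/3 * 1921
= 9605/3 ≈ 3201.67

3201.67


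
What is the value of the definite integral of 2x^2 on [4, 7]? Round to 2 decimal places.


Find the antiderivative of 2x^2:
F(x) = 2/3 * x^3
Apply the Fundamental Theorem of Calculus:
F(7) - F(4)
= 2/3 * 7^3 - 2/3 * 4^3
= 2/3 * (343 - 64)
= 2/3 * 279
= 186 = 186.00

186.00


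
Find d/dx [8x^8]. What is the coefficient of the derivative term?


We apply the power rule: d/dx [ax^n] = a*n * x^(n-1)
d/dx [8x^8]
= 8 * 8 * x^(8-1)
= 64x^7
The coefficient is 64

64


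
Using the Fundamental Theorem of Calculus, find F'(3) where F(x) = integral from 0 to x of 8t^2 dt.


By the Fundamental Theorem of Calculus (Part 1):
If F(x) = integral from 0 to x of f(t) dt, then F'(x) = f(x)
Here f(t) = 8t^2
So F'(x) = 8x^2
Evaluate at x = 3:
F'(3) = 8 * 3^2
= 8 * 9
= 72

72


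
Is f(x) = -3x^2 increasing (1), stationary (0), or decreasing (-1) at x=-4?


Compute f'(x) to determine behavior:
f'(x) = -6x
f'(-4) = -6 * (-4) + 0
= 24 + 0
= 24
Since f'(-4) > 0, the function is increasing (1)

1


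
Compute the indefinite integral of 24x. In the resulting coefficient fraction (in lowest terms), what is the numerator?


Apply the power rule for integration:
integral of ax^n dx = a/(n+1) * x^(n+1) + C
integral of 24x dx
= 24/2 * x^2 + C
= 12 * x^2 + C
The coefficient in lowest terms is 12 = 12/1, so its numerator is 12

12


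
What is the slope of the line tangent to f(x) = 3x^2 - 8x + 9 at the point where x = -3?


The slope of the tangent line equals f'(x) at the point.
f(x) = 3x^2 - 8x + 9
f'(x) = 6x - 8
At x = -3:
f'(-3) = 6 * (-3) - 8
= -18 - 8
= -26

-26


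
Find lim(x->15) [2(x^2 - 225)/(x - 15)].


Direct substitution gives 0/0, so we factor the numerator.
Factor: 2(x^2 - 225) = 2 * (x - 15)(x + 15)
Cancel the common factor (x - 15):
2(x^2 - 225)/(x - 15) = 2 * (x + 15)
Now substitute x = 15:
= 2 * (15 + 15) = 60

60


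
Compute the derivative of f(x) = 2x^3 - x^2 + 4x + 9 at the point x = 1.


Differentiate f(x) = 2x^3 - x^2 + 4x + 9 term by term:
f'(x) = 6x^2 - 2x + 4
Substitute x = 1:
f'(1) = 6 * 1^2 - 2 * 1 + 4
= 6 - 2 + 4
= 8

8


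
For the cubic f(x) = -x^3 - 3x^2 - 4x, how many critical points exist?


Find where f'(x) = 0:
f(x) = -x^3 - 3x^2 - 4x
f'(x) = -3x^2 - 6x - 4
This is a quadratic in x. Use the discriminant to count real roots.
Discriminant = (-6)^2 - 4 * (-3) * (-4)
= 36 - 48
= -12
Since discriminant < 0, f'(x) = 0 has no real solutions.
Number of critical points: 0

0


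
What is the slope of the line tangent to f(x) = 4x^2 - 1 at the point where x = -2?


The slope of the tangent line equals f'(x) at the point.
f(x) = 4x^2 - 1
f'(x) = 8x
At x = -2:
f'(-2) = 8 * (-2) + 0
= -16 + 0
= -16

-16


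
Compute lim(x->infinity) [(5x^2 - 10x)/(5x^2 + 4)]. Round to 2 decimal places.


For limits at infinity with equal-degree polynomials,
we compare leading coefficients.
Numerator leading term: 5x^2
Denominator leading term: 5x^2
Divide both by x^2:
lim = (5 - 10/x) / (5 + 4/x^2)
As x -> infinity, the 1/x and 1/x^2 terms vanish:
= 5/5 = 1 = 1.00

1.00


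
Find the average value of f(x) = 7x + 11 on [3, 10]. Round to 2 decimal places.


Average value = 1/(b-a) * integral from a to b of f(x) dx
First compute the integral of 7x + 11:
F(x) = (7/2)x^2 + 11x
F(10) = 7/2 * 100 + 11 * 10 = 460
F(3) = 7/2 * 9 + 11 * 3 = 129/2
Integral = 460 - 129/2 = 791/2
Average = (791/2) / (10 - 3) = (791/2) / 7
= 113/2 = 56.50

56.50


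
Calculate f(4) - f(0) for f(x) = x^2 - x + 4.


Net change = f(b) - f(a)
f(x) = x^2 - x + 4
Compute f(4):
f(4) = 1 * 4^2 - 1 * 4 + 4
= 16 - 4 + 4
= 16
Compute f(0):
f(0) = 1 * 0^2 - 1 * 0 + 4
= 0 + 0 + 4
= 4
Net change = 16 - 4 = 12

12


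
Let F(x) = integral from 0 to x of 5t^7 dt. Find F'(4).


By the Fundamental Theorem of Calculus (Part 1):
If F(x) = integral from 0 to x of f(t) dt, then F'(x) = f(x)
Here f(t) = 5t^7
So F'(x) = 5x^7
Evaluate at x = 4:
F'(4) = 5 * 4^7
= 5 * 16384
= 81920

81920


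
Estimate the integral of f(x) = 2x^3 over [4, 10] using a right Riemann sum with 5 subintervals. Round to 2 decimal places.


Right Riemann sum uses right endpoints of each subinterval.
Interval: [4, 10], n = 5
dx = (10 - 4) / 5 = 6/5
Right endpoints: [26/5, 32/5, 38/5, 44/5, 10]
f values: [35152/125, 65536/125, 109744/125, 170368/125, 2000]
Sum = dx * (sum of f values)
= 6/5 * 25232/5
= 151392/25 = 6055.68

6055.68


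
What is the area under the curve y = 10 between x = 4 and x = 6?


The area under a constant function y = 10 is a rectangle.
Width = 6 - 4 = 2
Height = 10
Area = width * height
= 2 * 10
= 20

20


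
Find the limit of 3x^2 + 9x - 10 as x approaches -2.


Since polynomials are continuous, we use direct substitution.
lim(x->-2) of 3x^2 + 9x - 10
= 3 * (-2)^2 + 9 * (-2) - 10
= 12 - 18 - 10
= -16

-16


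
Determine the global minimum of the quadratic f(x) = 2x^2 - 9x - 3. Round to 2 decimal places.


For a quadratic f(x) = ax^2 + bx + c with a > 0, the minimum is at the vertex.
Vertex x-coordinate: x = -b/(2a)
x = -(-9) / (2 * 2)
x = 9/4
Substitute back to find the minimum value:
f(9/4) = 2 * (9/4)^2 - 9 * (9/4) - 3
= 81/8 - 81/4 - 3
= -105/8 ≈ -13.13

-13.13


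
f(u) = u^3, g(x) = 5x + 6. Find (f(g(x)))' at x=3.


Using the chain rule: (f(g(x)))' = f'(g(x)) * g'(x)
First, find g(3):
g(3) = 5 * 3 + 6 = 21
Next, f'(u) = 3u^2
And g'(x) = 5
So f'(g(3)) * g'(3)
= 3 * 21^2 * 5
= 3 * 441 * 5
= 6615

6615


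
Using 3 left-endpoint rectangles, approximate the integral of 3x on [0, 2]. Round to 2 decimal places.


Left Riemann sum uses left endpoints of each subinterval.
Interval: [0, 2], n = 3
dx = (2 - 0) / 3 = 2/3
Left endpoints: [0, 2/3, 4/3]
f values: [0, 2, 4]
Sum = dx * (sum of f values)
= 2/3 * 6
= 4 = 4.00

4.00


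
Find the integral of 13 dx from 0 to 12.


The integral of a constant k over [a, b] equals k * (b - a).
integral from 0 to 12 of 13 dx
= 13 * (12 - 0)
= 13 * 12
= 156

156


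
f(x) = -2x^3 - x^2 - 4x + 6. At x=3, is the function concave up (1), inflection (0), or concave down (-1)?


Concavity is determined by the sign of f''(x).
f(x) = -2x^3 - x^2 - 4x + 6
f'(x) = -6x^2 - 2x - 4
f''(x) = -12x - 2
f''(3) = -12 * 3 - 2
= -36 - 2
= -38
Since f''(3) < 0, the function is concave down (-1)

-1


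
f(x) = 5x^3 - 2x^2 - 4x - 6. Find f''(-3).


First derivative:
f'(x) = 15x^2 - 4x - 4
Second derivative:
f''(x) = 30x - 4
Substitute x = -3:
f''(-3) = 30 * (-3) - 4
= -90 - 4
= -94

-94


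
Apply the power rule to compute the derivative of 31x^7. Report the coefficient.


We apply the power rule: d/dx [ax^n] = a*n * x^(n-1)
d/dx [31x^7]
= 31 * 7 * x^(7-1)
= 217x^6
The coefficient is 217

217


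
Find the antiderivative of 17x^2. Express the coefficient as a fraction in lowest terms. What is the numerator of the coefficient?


Apply the power rule for integration:
integral of ax^n dx = a/(n+1) * x^(n+1) + C
integral of 17x^2 dx
= 17/3 * x^3 + C
The coefficient in lowest terms is 17/3, and its numerator is 17

17


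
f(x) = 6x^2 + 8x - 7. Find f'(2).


Differentiate term by term using power and sum rules:
f(x) = 6x^2 + 8x - 7
f'(x) = 12x + 8
Substitute x = 2:
f'(2) = 12 * 2 + 8
= 24 + 8
= 32

32


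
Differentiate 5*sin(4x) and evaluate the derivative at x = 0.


Apply the chain rule to differentiate 5*sin(4x):
d/dx [5*sin(4x)]
= 5 * cos(4x) * d/dx(4x)
= 5 * 4 * cos(4x)
= 20 * cos(4x)
Evaluate at x = 0:
= 20 * cos(0)
= 20 * 1
= 20

20


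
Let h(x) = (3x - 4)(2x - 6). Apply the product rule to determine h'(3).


Let u(x) = 3x - 4 and v(x) = 2x - 6
u'(x) = 3
v'(x) = 2
Product rule: h'(x) = u'(x)*v(x) + u(x)*v'(x)
= 3 * (2x - 6) + (3x - 4) * 2
At x = 3:
u(3) = 3 * 3 - 4 = 5
v(3) = 2 * 3 - 6 = 0
h'(3) = 3 * 0 + 5 * 2
= 0 + 10
= 10

10


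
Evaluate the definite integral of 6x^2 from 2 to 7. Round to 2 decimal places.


Find the antiderivative of 6x^2:
F(x) = 6/3 * x^3
Apply the Fundamental Theorem of Calculus:
F(7) - F(2)
= 6/3 * 7^3 - 6/3 * 2^3
= 6/3 * (343 - 8)
= 6/3 * 335
= 670 = 670.00

670.00


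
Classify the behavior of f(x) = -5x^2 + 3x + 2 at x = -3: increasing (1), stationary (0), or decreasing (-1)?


Compute f'(x) to determine behavior:
f'(x) = -10x + 3
f'(-3) = -10 * (-3) + 3
= 30 + 3
= 33
Since f'(-3) > 0, the function is increasing (1)

1


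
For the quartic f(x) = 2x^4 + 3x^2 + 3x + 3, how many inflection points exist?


Inflection points occur where f''(x) = 0 and concavity changes.
f(x) = 2x^4 + 3x^2 + 3x + 3
f'(x) = 8x^3 + 6x + 3
f''(x) = 24x^2 + 6
This is a quadratic in x. Use the discriminant to count real roots.
Discriminant = (0)^2 - 4 * 24 * 6
= 0 - 576
= -576
Since discriminant < 0, f''(x) = 0 has no real solutions.
Number of inflection points: 0

0


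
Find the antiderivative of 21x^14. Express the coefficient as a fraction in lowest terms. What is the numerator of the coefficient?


Apply the power rule for integration:
integral of ax^n dx = a/(n+1) * x^(n+1) + C
integral of 21x^14 dx
= 21/15 * x^15 + C
= 7/5 * x^15 + C
The coefficient in lowest terms is 7/5, and its numerator is 7

7


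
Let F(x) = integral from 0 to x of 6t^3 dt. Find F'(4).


By the Fundamental Theorem of Calculus (Part 1):
If F(x) = integral from 0 to x of f(t) dt, then F'(x) = f(x)
Here f(t) = 6t^3
So F'(x) = 6x^3
Evaluate at x = 4:
F'(4) = 6 * 4^3
= 6 * 64
= 384

384


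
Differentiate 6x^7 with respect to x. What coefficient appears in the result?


We apply the power rule: d/dx [ax^n] = a*n * x^(n-1)
d/dx [6x^7]
= 6 * 7 * x^(7-1)
= 42x^6
The coefficient is 42

42


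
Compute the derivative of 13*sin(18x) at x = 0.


Apply the chain rule to differentiate 13*sin(18x):
d/dx [13*sin(18x)]
= 13 * cos(18x) * d/dx(18x)
= 13 * 18 * cos(18x)
= 234 * cos(18x)
Evaluate at x = 0:
= 234 * cos(0)
= 234 * 1
= 234

234


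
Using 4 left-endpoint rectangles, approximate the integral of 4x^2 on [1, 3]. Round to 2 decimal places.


Left Riemann sum uses left endpoints of each subinterval.
Interval: [1, 3], n = 4
dx = (3 - 1) / 4 = 1/2
Left endpoints: [1, 3/2, 2, 5/2]
f values: [4, 9, 16, 25]
Sum = dx * (sum of f values)
= 1/2 * 54
= 27 = 27.00

27.00


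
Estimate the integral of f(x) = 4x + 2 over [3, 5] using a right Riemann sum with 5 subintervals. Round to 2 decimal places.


Right Riemann sum uses right endpoints of each subinterval.
Interval: [3, 5], n = 5
dx = (5 - 3) / 5 = 2/5
Right endpoints: [17/5, 19/5, 21/5, 23/5, 5]
f values: [78/5, 86/5, 94/5, 102/5, 22]
Sum = dx * (sum of f values)
= 2/5 * 94
= 188/5 = 37.60

37.60


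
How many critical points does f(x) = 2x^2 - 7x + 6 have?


Find where f'(x) = 0:
f'(x) = 4x - 7
Set f'(x) = 0:
4x - 7 = 0
x = 7 / 4 = 7/4
This is a linear equation in x, so there is exactly one solution.
Number of critical points: 1

1


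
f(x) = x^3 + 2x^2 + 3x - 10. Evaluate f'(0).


Differentiate f(x) = x^3 + 2x^2 + 3x - 10 term by term:
f'(x) = 3x^2 + 4x + 3
Substitute x = 0:
f'(0) = 3 * 0^2 + 4 * 0 + 3
= 0 + 0 + 3
= 3

3


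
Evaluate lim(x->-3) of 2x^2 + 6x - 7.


Since polynomials are continuous, we use direct substitution.
lim(x->-3) of 2x^2 + 6x - 7
= 2 * (-3)^2 + 6 * (-3) - 7
= 18 - 18 - 7
= -7

-7


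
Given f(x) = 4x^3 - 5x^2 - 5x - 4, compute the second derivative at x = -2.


First derivative:
f'(x) = 12x^2 - 10x - 5
Second derivative:
f''(x) = 24x - 10
Substitute x = -2:
f''(-2) = 24 * (-2) - 10
= -48 - 10
= -58

-58


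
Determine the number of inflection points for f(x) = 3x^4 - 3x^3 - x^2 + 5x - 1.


Inflection points occur where f''(x) = 0 and concavity changes.
f(x) = 3x^4 - 3x^3 - x^2 + 5x - 1
f'(x) = 12x^3 - 9x^2 - 2x + 5
f''(x) = 36x^2 - 18x - 2
This is a quadratic in x. Use the discriminant to count real roots.
Discriminant = (-18)^2 - 4 * 36 * (-2)
= 324 - (-288)
= 612
Since discriminant > 0, f''(x) = 0 has 2 distinct real solutions.
A quadratic with two distinct real roots changes sign at each root, so concavity changes at both.
Number of inflection points: 2

2


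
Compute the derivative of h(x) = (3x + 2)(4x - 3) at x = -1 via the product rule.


Let u(x) = 3x + 2 and v(x) = 4x - 3
u'(x) = 3
v'(x) = 4
Product rule: h'(x) = u'(x)*v(x) + u(x)*v'(x)
= 3 * (4x - 3) + (3x + 2) * 4
At x = -1:
u(-1) = 3 * (-1) + 2 = -1
v(-1) = 4 * (-1) - 3 = -7
h'(-1) = 3 * (-7) + (-1) * 4
= -21 - 4
= -25

-25


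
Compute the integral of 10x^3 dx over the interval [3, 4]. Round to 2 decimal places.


Find the antiderivative of 10x^3:
F(x) = 10/4 * x^4
Apply the Fundamental Theorem of Calculus:
F(4) - F(3)
= 10/4 * 4^4 - 10/4 * 3^4
= 10/4 * (256 - 81)
= 10/4 * 175
= 875/2 = 437.50

437.50


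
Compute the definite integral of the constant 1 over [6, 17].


The integral of a constant k over [a, b] equals k * (b - a).
integral from 6 to 17 of 1 dx
= 1 * (17 - 6)
= 1 * 11
= 11

11


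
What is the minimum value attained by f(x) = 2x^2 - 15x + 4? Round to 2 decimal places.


For a quadratic f(x) = ax^2 + bx + c with a > 0, the minimum is at the vertex.
Vertex x-coordinate: x = -b/(2a)
x = -(-15) / (2 * 2)
x = 15/4
Substitute back to find the minimum value:
f(15/4) = 2 * (15/4)^2 - 15 * (15/4) + 4
= 225/8 - 225/4 + 4
= -193/8 ≈ -24.13

-24.13


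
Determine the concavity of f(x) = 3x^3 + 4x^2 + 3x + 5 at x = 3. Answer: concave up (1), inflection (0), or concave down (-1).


Concavity is determined by the sign of f''(x).
f(x) = 3x^3 + 4x^2 + 3x + 5
f'(x) = 9x^2 + 8x + 3
f''(x) = 18x + 8
f''(3) = 18 * 3 + 8
= 54 + 8
= 62
Since f''(3) > 0, the function is concave up (1)

1


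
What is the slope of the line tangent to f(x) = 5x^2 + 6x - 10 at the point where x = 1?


The slope of the tangent line equals f'(x) at the point.
f(x) = 5x^2 + 6x - 10
f'(x) = 10x + 6
At x = 1:
f'(1) = 10 * 1 + 6
= 10 + 6
= 16

16


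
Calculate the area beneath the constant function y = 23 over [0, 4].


The area under a constant function y = 23 is a rectangle.
Width = 4 - 0 = 4
Height = 23
Area = width * height
= 4 * 23
= 92

92


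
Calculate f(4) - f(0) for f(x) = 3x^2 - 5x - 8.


Net change = f(b) - f(a)
f(x) = 3x^2 - 5x - 8
Compute f(4):
f(4) = 3 * 4^2 - 5 * 4 - 8
= 48 - 20 - 8
= 20
Compute f(0):
f(0) = 3 * 0^2 - 5 * 0 - 8
= 0 + 0 - 8
= -8
Net change = 20 - (-8) = 28

28


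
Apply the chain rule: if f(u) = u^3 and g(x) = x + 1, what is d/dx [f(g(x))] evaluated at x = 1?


Using the chain rule: (f(g(x)))' = f'(g(x)) * g'(x)
First, find g(1):
g(1) = 1 * 1 + 1 = 2
Next, f'(u) = 3u^2
And g'(x) = 1
So f'(g(1)) * g'(1)
= 3 * 2^2 * 1
= 3 * 4 * 1
= 12

12


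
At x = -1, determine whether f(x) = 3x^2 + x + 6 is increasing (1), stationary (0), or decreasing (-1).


Compute f'(x) to determine behavior:
f'(x) = 6x + 1
f'(-1) = 6 * (-1) + 1
= -6 + 1
= -5
Since f'(-1) < 0, the function is decreasing (-1)

-1


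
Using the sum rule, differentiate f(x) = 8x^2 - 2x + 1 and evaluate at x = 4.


Differentiate term by term using power and sum rules:
f(x) = 8x^2 - 2x + 1
f'(x) = 16x - 2
Substitute x = 4:
f'(4) = 16 * 4 - 2
= 64 - 2
= 62

62


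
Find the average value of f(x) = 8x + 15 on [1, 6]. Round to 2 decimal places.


Average value = 1/(b-a) * integral from a to b of f(x) dx
First compute the integral of 8x + 15:
F(x) = 4x^2 + 15x
F(6) = 4 * 36 + 15 * 6 = 234
F(1) = 4 * 1 + 15 * 1 = 19
Integral = 234 - 19 = 215
Average = 215 / (6 - 1) = 215 / 5
= 43 = 43.00

43.00


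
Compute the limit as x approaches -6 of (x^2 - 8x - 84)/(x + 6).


Direct substitution gives 0/0, so we factor the numerator.
Factor: (x^2 - 8x - 84) = (x + 6)(x - 14)
Cancel the common factor (x + 6):
(x^2 - 8x - 84)/(x + 6) = (x - 14)
Now substitute x = -6:
= (-6) - (14) = -20

-20


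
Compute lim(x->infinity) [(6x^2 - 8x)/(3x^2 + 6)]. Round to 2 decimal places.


For limits at infinity with equal-degree polynomials,
we compare leading coefficients.
Numerator leading term: 6x^2
Denominator leading term: 3x^2
Divide both by x^2:
lim = (6 - 8/x) / (3 + 6/x^2)
As x -> infinity, the 1/x and 1/x^2 terms vanish:
= 6/3 = 2 = 2.00

2.00


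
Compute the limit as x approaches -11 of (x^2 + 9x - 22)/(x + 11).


Direct substitution gives 0/0, so we factor the numerator.
Factor: (x^2 + 9x - 22) = (x + 11)(x - 2)
Cancel the common factor (x + 11):
(x^2 + 9x - 22)/(x + 11) = (x - 2)
Now substitute x = -11:
= (-11) - (2) = -13

-13


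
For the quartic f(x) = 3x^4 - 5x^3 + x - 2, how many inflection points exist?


Inflection points occur where f''(x) = 0 and concavity changes.
f(x) = 3x^4 - 5x^3 + x - 2
f'(x) = 12x^3 - 15x^2 + 1
f''(x) = 36x^2 - 30x
This is a quadratic in x. Use the discriminant to count real roots.
Discriminant = (-30)^2 - 4 * 36 * 0
= 900 - 0
= 900
Since discriminant > 0, f''(x) = 0 has 2 distinct real solutions.
A quadratic with two distinct real roots changes sign at each root, so concavity changes at both.
Number of inflection points: 2

2


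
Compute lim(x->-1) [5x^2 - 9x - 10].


Since polynomials are continuous, we use direct substitution.
lim(x->-1) of 5x^2 - 9x - 10
= 5 * (-1)^2 - 9 * (-1) - 10
= 5 + 9 - 10
= 4

4


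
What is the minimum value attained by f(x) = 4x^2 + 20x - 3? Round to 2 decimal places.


For a quadratic f(x) = ax^2 + bx + c with a > 0, the minimum is at the vertex.
Vertex x-coordinate: x = -b/(2a)
x = -(20) / (2 * 4)
x = -20/8 = -5/2
Substitute back to find the minimum value:
f(-5/2) = 4 * (-5/2)^2 + 20 * (-5/2) - 3
= 25 - 50 - 3
= -28 = -28.00

-28.00


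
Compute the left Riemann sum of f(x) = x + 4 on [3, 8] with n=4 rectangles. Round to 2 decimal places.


Left Riemann sum uses left endpoints of each subinterval.
Interval: [3, 8], n = 4
dx = (8 - 3) / 4 = 5/4
Left endpoints: [3, 17/4, 11/2, 27/4]
f values: [7, 33/4, 19/2, 43/4]
Sum = dx * (sum of f values)
= 5/4 * 71/2
= 355/8 ≈ 44.38

44.38


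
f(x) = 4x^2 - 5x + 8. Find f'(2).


Differentiate term by term using power and sum rules:
f(x) = 4x^2 - 5x + 8
f'(x) = 8x - 5
Substitute x = 2:
f'(2) = 8 * 2 - 5
= 16 - 5
= 11

11


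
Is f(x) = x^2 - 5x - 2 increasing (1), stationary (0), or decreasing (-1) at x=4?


Compute f'(x) to determine behavior:
f'(x) = 2x - 5
f'(4) = 2 * 4 - 5
= 8 - 5
= 3
Since f'(4) > 0, the function is increasing (1)

1


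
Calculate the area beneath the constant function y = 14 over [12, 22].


The area under a constant function y = 14 is a rectangle.
Width = 22 - 12 = 10
Height = 14
Area = width * height
= 10 * 14
= 140

140


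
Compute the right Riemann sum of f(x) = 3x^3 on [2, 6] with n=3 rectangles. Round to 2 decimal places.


Right Riemann sum uses right endpoints of each subinterval.
Interval: [2, 6], n = 3
dx = (6 - 2) / 3 = 4/3
Right endpoints: [10/3, 14/3, 6]
f values: [1000/9, 2744/9, 648]
Sum = dx * (sum of f values)
= 4/3 * 1064
= 4256/3 ≈ 1418.67

1418.67


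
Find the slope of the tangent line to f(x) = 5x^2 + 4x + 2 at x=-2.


The slope of the tangent line equals f'(x) at the point.
f(x) = 5x^2 + 4x + 2
f'(x) = 10x + 4
At x = -2:
f'(-2) = 10 * (-2) + 4
= -20 + 4
= -16

-16


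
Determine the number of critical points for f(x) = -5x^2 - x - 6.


Find where f'(x) = 0:
f'(x) = -10x - 1
Set f'(x) = 0:
-10x - 1 = 0
x = 1 / (-10) = -1/10
This is a linear equation in x, so there is exactly one solution.
Number of critical points: 1

1


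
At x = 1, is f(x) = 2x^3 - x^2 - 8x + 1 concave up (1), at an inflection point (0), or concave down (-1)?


Concavity is determined by the sign of f''(x).
f(x) = 2x^3 - x^2 - 8x + 1
f'(x) = 6x^2 - 2x - 8
f''(x) = 12x - 2
f''(1) = 12 * 1 - 2
= 12 - 2
= 10
Since f''(1) > 0, the function is concave up (1)

1


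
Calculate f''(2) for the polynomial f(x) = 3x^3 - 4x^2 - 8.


First derivative:
f'(x) = 9x^2 - 8x
Second derivative:
f''(x) = 18x - 8
Substitute x = 2:
f''(2) = 18 * 2 - 8
= 36 - 8
= 28

28


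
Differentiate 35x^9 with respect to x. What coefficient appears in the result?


We apply the power rule: d/dx [ax^n] = a*n * x^(n-1)
d/dx [35x^9]
= 35 * 9 * x^(9-1)
= 315x^8
The coefficient is 315

315


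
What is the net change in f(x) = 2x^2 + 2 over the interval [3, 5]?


Net change = f(b) - f(a)
f(x) = 2x^2 + 2
Compute f(5):
f(5) = 2 * 5^2 + 0 * 5 + 2
= 50 + 0 + 2
= 52
Compute f(3):
f(3) = 2 * 3^2 + 0 * 3 + 2
= 18 + 0 + 2
= 20
Net change = 52 - 20 = 32

32


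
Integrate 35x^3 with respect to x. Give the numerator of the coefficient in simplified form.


Apply the power rule for integration:
integral of ax^n dx = a/(n+1) * x^(n+1) + C
integral of 35x^3 dx
= 35/4 * x^4 + C
The coefficient in lowest terms is 35/4, and its numerator is 35

35


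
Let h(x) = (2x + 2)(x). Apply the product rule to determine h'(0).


Let u(x) = 2x + 2 and v(x) = x
u'(x) = 2
v'(x) = 1
Product rule: h'(x) = u'(x)*v(x) + u(x)*v'(x)
= 2 * (x) + (2x + 2) * 1
At x = 0:
u(0) = 2 * 0 + 2 = 2
v(0) = 1 * 0 + 0 = 0
h'(0) = 2 * 0 + 2 * 1
= 0 + 2
= 2

2


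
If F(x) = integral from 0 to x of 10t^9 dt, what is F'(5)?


By the Fundamental Theorem of Calculus (Part 1):
If F(x) = integral from 0 to x of f(t) dt, then F'(x) = f(x)
Here f(t) = 10t^9
So F'(x) = 10x^9
Evaluate at x = 5:
F'(5) = 10 * 5^9
= 10 * 1953125
= 19531250

19531250


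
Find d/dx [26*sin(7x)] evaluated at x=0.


Apply the chain rule to differentiate 26*sin(7x):
d/dx [26*sin(7x)]
= 26 * cos(7x) * d/dx(7x)
= 26 * 7 * cos(7x)
= 182 * cos(7x)
Evaluate at x = 0:
= 182 * cos(0)
= 182 * 1
= 182

182


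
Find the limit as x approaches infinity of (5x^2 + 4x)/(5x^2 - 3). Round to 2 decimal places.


For limits at infinity with equal-degree polynomials,
we compare leading coefficients.
Numerator leading term: 5x^2
Denominator leading term: 5x^2
Divide both by x^2:
lim = (5 + 4/x) / (5 - 3/x^2)
As x -> infinity, the 1/x and 1/x^2 terms vanish:
= 5/5 = 1 = 1.00

1.00


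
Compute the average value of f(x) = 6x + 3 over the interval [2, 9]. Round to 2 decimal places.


Average value = 1/(b-a) * integral from a to b of f(x) dx
First compute the integral of 6x + 3:
F(x) = 3x^2 + 3x
F(9) = 3 * 81 + 3 * 9 = 270
F(2) = 3 * 4 + 3 * 2 = 18
Integral = 270 - 18 = 252
Average = 252 / (9 - 2) = 252 / 7
= 36 = 36.00

36.00


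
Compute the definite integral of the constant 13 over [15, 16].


The integral of a constant k over [a, b] equals k * (b - a).
integral from 15 to 16 of 13 dx
= 13 * (16 - 15)
= 13 * 1
= 13

13


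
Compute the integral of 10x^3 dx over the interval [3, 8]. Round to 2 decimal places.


Find the antiderivative of 10x^3:
F(x) = 10/4 * x^4
Apply the Fundamental Theorem of Calculus:
F(8) - F(3)
= 10/4 * 8^4 - 10/4 * 3^4
= 10/4 * (4096 - 81)
= 10/4 * 4015
= 20075/2 = 10037.50

10037.50


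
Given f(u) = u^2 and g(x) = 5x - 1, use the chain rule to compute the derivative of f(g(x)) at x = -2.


Using the chain rule: (f(g(x)))' = f'(g(x)) * g'(x)
First, find g(-2):
g(-2) = 5 * (-2) - 1 = -11
Next, f'(u) = 2u
And g'(x) = 5
So f'(g(-2)) * g'(-2)
= 2 * (-11) * 5
= -110

-110


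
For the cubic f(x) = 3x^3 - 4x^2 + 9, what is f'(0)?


Differentiate f(x) = 3x^3 - 4x^2 + 9 term by term:
f'(x) = 9x^2 - 8x
Substitute x = 0:
f'(0) = 9 * 0^2 - 8 * 0 + 0
= 0 + 0 + 0
= 0

0


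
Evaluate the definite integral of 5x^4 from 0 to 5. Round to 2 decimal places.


Find the antiderivative of 5x^4:
F(x) = 5/5 * x^5
Apply the Fundamental Theorem of Calculus:
F(5) - F(0)
= 5/5 * 5^5 - 5/5 * 0^5
= 5/5 * (3125 - 0)
= 5/5 * 3125
= 3125 = 3125.00

3125.00


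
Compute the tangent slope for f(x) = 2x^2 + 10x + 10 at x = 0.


The slope of the tangent line equals f'(x) at the point.
f(x) = 2x^2 + 10x + 10
f'(x) = 4x + 10
At x = 0:
f'(0) = 4 * 0 + 10
= 0 + 10
= 10

10


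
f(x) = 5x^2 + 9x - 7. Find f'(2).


Differentiate term by term using power and sum rules:
f(x) = 5x^2 + 9x - 7
f'(x) = 10x + 9
Substitute x = 2:
f'(2) = 10 * 2 + 9
= 20 + 9
= 29

29


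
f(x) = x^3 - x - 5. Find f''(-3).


First derivative:
f'(x) = 3x^2 - 1
Second derivative:
f''(x) = 6x
Substitute x = -3:
f''(-3) = 6 * (-3) + 0
= -18 + 0
= -18

-18


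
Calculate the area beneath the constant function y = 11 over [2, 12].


The area under a constant function y = 11 is a rectangle.
Width = 12 - 2 = 10
Height = 11
Area = width * height
= 10 * 11
= 110

110


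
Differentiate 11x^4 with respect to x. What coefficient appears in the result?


We apply the power rule: d/dx [ax^n] = a*n * x^(n-1)
d/dx [11x^4]
= 11 * 4 * x^(4-1)
= 44x^3
The coefficient is 44

44


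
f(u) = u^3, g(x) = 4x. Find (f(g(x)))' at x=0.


Using the chain rule: (f(g(x)))' = f'(g(x)) * g'(x)
First, find g(0):
g(0) = 4 * 0 + 0 = 0
Next, f'(u) = 3u^2
And g'(x) = 4
So f'(g(0)) * g'(0)
= 3 * 0^2 * 4
= 3 * 0 * 4
= 0

0


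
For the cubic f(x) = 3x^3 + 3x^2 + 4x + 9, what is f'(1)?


Differentiate f(x) = 3x^3 + 3x^2 + 4x + 9 term by term:
f'(x) = 9x^2 + 6x + 4
Substitute x = 1:
f'(1) = 9 * 1^2 + 6 * 1 + 4
= 9 + 6 + 4
= 19

19


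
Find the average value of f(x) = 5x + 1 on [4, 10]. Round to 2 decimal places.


Average value = 1/(b-a) * integral from a to b of f(x) dx
First compute the integral of 5x + 1:
F(x) = (5/2)x^2 + x
F(10) = 5/2 * 100 + 1 * 10 = 260
F(4) = 5/2 * 16 + 1 * 4 = 44
Integral = 260 - 44 = 216
Average = 216 / (10 - 4) = 216 / 6
= 36 = 36.00

36.00


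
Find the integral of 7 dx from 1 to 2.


The integral of a constant k over [a, b] equals k * (b - a).
integral from 1 to 2 of 7 dx
= 7 * (2 - 1)
= 7 * 1
= 7

7


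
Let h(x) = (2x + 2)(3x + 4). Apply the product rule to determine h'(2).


Let u(x) = 2x + 2 and v(x) = 3x + 4
u'(x) = 2
v'(x) = 3
Product rule: h'(x) = u'(x)*v(x) + u(x)*v'(x)
= 2 * (3x + 4) + (2x + 2) * 3
At x = 2:
u(2) = 2 * 2 + 2 = 6
v(2) = 3 * 2 + 4 = 10
h'(2) = 2 * 10 + 6 * 3
= 20 + 18
= 38

38
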